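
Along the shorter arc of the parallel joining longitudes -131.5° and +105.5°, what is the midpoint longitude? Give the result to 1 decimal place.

Signed shortest Δλ from -131.5° to +105.5° is -123.0°.
Midpoint longitude = -131.5° + (-123.0°)/2 = -131.5° − 61.5° = -193.0°.
Normalise into (−180°, 180°]: +167.0°.
(The naïve average (-131.5 + +105.5)/2 = -13.0° is on the wrong side of the globe.)

+167.0°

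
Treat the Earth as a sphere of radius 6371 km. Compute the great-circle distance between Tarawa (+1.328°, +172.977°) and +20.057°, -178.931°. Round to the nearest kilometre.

2261 km

Δλ = -178.931 − 172.977 = -351.908°; wrapped into (−180°, 180°]: 8.092°.
Δφ = 20.057 − 1.328 = 18.729°.
a = sin²(Δφ/2) + cos φ₁ · cos φ₂ · sin²(Δλ/2) = 0.031151.
c = 2·atan2(√a, √(1−a)) = 0.35485 rad → d = 6371·c ≈ 2260.77 km.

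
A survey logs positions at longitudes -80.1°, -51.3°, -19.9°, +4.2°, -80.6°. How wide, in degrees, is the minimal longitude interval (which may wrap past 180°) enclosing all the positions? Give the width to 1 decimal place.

Sort the longitudes: -80.6°, -80.1°, -51.3°, -19.9°, +4.2°.
Eastward gaps between consecutive values (wrapping around): 0.5°, 28.8°, 31.4°, 24.1°, 275.2°.
Largest gap = 275.2° ⇒ minimal covering band is its complement: 360° − 275.2° = 84.8°.
Band runs from -80.6° eastward to +4.2°.

84.8°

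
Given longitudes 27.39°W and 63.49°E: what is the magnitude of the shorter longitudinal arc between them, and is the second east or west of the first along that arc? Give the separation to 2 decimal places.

Raw difference: 63.49 − -27.39 = 90.88°.
Normalise into (−180°, 180°]: 90.88° stays 90.88°.
Positive ⇒ the second point lies to the east; separation 90.88°.

90.88° east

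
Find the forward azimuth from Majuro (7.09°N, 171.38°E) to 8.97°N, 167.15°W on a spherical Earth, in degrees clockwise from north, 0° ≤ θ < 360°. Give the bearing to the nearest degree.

83°

Δλ = -167.15 − 171.38 = -338.53°; wrapped into (−180°, 180°]: 21.47°.
θ = atan2( sin Δλ · cos φ₂ , cos φ₁ · sin φ₂ − sin φ₁ · cos φ₂ · cos Δλ )
  = atan2(0.36154, 0.04127) = 83.488° → normalised to [0°, 360°): 83.488°.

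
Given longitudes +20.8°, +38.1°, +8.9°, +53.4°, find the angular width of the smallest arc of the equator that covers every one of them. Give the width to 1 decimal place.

44.5°

Sort the longitudes: +8.9°, +20.8°, +38.1°, +53.4°.
Eastward gaps between consecutive values (wrapping around): 11.9°, 17.3°, 15.3°, 315.5°.
Largest gap = 315.5° ⇒ minimal covering band is its complement: 360° − 315.5° = 44.5°.
Band runs from +8.9° eastward to +53.4°.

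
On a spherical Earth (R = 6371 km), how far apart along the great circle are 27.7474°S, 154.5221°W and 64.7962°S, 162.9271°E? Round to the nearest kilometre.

Δλ = 162.9271 − -154.5221 = 317.4492°; wrapped into (−180°, 180°]: -42.5508°.
Δφ = -64.7962 − -27.7474 = -37.0488°.
a = sin²(Δφ/2) + cos φ₁ · cos φ₂ · sin²(Δλ/2) = 0.150558.
c = 2·atan2(√a, √(1−a)) = 0.79696 rad → d = 6371·c ≈ 5077.43 km.

5077 km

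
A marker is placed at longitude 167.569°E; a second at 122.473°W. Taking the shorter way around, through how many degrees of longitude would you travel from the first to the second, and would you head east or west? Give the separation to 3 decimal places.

Raw difference: -122.473 − 167.569 = -290.042°.
Normalise into (−180°, 180°]: -290.042° + 360° = 69.958°.
Positive ⇒ the second point lies to the east; separation 69.958°.

69.958° east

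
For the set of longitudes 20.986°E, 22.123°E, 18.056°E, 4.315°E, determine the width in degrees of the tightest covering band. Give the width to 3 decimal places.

Sort the longitudes: +4.315°, +18.056°, +20.986°, +22.123°.
Eastward gaps between consecutive values (wrapping around): 13.741°, 2.930°, 1.137°, 342.192°.
Largest gap = 342.192° ⇒ minimal covering band is its complement: 360° − 342.192° = 17.808°.
Band runs from +4.315° eastward to +22.123°.

17.808°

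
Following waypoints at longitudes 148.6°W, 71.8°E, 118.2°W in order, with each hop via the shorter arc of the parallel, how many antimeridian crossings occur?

Leg 1: -148.6° → +71.8°, shortest Δλ = -139.6° (west) — crosses 180°.
Leg 2: +71.8° → -118.2°, shortest Δλ = 170.0° (east) — crosses 180°.
Total crossings: 2.

2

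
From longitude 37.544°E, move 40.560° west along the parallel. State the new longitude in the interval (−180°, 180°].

3.016°W

Start at +37.544°; shift −40.560° → -3.016°.
-3.016° already lies in (−180°, 180°].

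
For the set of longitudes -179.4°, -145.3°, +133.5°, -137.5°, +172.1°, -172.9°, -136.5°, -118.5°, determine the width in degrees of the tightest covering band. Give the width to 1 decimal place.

Sort the longitudes: -179.4°, -172.9°, -145.3°, -137.5°, -136.5°, -118.5°, +133.5°, +172.1°.
Eastward gaps between consecutive values (wrapping around): 6.5°, 27.6°, 7.8°, 1.0°, 18.0°, 252.0°, 38.6°, 8.5°.
Largest gap = 252.0° ⇒ minimal covering band is its complement: 360° − 252.0° = 108.0°.
Band runs from +133.5° eastward to -118.5°, crossing the antimeridian.

108.0°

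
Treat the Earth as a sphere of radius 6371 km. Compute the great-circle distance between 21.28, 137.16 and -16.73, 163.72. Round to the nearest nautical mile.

Δλ = 163.72 − 137.16 = 26.56°.
Δφ = -16.73 − 21.28 = -38.01°.
a = sin²(Δφ/2) + cos φ₁ · cos φ₂ · sin²(Δλ/2) = 0.153136.
c = 2·atan2(√a, √(1−a)) = 0.80414 rad → d = 6371·c ≈ 5123.20 km ≈ 2766.31 nmi.

2766 nmi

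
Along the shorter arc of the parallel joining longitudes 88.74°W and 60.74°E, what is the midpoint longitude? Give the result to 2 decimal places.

Signed shortest Δλ from -88.74° to +60.74° is +149.48°.
Midpoint longitude = -88.74° + (+149.48°)/2 = -88.74° + 74.74° = -14.00°.

14.00°W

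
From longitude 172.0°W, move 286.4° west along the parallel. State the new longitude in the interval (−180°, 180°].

Start at -172.0°; shift −286.4° → -458.4°.
-458.4° lies outside (−180°, 180°]; add 360° → -98.4°.

98.4°W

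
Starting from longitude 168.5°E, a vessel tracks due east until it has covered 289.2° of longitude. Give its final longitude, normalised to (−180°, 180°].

Start at +168.5°; shift +289.2° → +457.7°.
+457.7° lies outside (−180°, 180°]; subtract 360° → +97.7°.

97.7°E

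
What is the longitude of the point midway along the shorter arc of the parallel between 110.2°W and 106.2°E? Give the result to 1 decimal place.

Signed shortest Δλ from -110.2° to +106.2° is -143.6°.
Midpoint longitude = -110.2° + (-143.6°)/2 = -110.2° − 71.8° = -182.0°.
Normalise into (−180°, 180°]: +178.0°.
(The naïve average (-110.2 + +106.2)/2 = -2.0° is on the wrong side of the globe.)

178.0°E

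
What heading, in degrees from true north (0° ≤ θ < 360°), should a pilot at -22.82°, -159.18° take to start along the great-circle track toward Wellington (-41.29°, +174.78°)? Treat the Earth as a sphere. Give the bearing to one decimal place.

Δλ = 174.78 − -159.18 = 333.96°; wrapped into (−180°, 180°]: -26.04°.
θ = atan2( sin Δλ · cos φ₂ , cos φ₁ · sin φ₂ − sin φ₁ · cos φ₂ · cos Δλ )
  = atan2(-0.32985, -0.34639) = -136.401° → normalised to [0°, 360°): 223.599°.

223.6°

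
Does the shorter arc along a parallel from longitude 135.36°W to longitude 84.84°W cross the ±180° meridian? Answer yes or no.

No

Signed shortest Δλ = ((-84.84 − -135.36 + 180) mod 360) − 180 = 50.52°.
Going east by 50.52° from -135.36° reaches -84.84° without touching 180°.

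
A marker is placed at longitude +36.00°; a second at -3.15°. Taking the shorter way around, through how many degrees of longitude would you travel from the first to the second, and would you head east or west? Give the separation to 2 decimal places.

39.15° west

Raw difference: -3.15 − 36.00 = -39.15°.
Normalise into (−180°, 180°]: -39.15° stays -39.15°.
Negative ⇒ the second point lies to the west; separation 39.15°.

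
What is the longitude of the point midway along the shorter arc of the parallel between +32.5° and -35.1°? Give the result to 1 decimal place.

Signed shortest Δλ from +32.5° to -35.1° is -67.6°.
Midpoint longitude = +32.5° + (-67.6°)/2 = +32.5° − 33.8° = -1.3°.

-1.3°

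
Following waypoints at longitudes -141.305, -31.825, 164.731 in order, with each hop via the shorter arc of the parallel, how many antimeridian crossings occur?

Leg 1: -141.305° → -31.825°, shortest Δλ = 109.48° (east) — does not cross 180°.
Leg 2: -31.825° → +164.731°, shortest Δλ = -163.444° (west) — crosses 180°.
Total crossings: 1.

1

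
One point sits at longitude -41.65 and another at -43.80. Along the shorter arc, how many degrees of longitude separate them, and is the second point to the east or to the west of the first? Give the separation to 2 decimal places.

Raw difference: -43.80 − -41.65 = -2.15°.
Normalise into (−180°, 180°]: -2.15° stays -2.15°.
Negative ⇒ the second point lies to the west; separation 2.15°.

2.15° west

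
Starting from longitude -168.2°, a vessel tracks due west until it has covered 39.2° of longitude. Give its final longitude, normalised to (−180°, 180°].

Start at -168.2°; shift −39.2° → -207.4°.
-207.4° lies outside (−180°, 180°]; add 360° → +152.6°.

+152.6°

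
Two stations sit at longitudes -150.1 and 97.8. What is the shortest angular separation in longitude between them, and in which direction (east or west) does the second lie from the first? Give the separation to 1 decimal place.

112.1° west

Raw difference: 97.8 − -150.1 = 247.9°.
Normalise into (−180°, 180°]: 247.9° − 360° = -112.1°.
Negative ⇒ the second point lies to the west; separation 112.1°.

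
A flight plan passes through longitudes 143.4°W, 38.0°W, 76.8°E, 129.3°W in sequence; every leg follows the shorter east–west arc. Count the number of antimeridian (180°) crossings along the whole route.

1

Leg 1: -143.4° → -38.0°, shortest Δλ = 105.4° (east) — does not cross 180°.
Leg 2: -38.0° → +76.8°, shortest Δλ = 114.8° (east) — does not cross 180°.
Leg 3: +76.8° → -129.3°, shortest Δλ = 153.9° (east) — crosses 180°.
Total crossings: 1.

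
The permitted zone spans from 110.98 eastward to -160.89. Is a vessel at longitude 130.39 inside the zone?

Yes

Band width going east from +110.98° to -160.89°: ((-160.89 − 110.98) mod 360) = 88.13°.
Offset of +130.39° east of the west edge: ((130.39 − 110.98) mod 360) = 19.41°.
19.41° ≤ 88.13° ⇒ inside.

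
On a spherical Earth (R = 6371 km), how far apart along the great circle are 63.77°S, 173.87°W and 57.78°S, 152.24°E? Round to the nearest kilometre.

Δλ = 152.24 − -173.87 = 326.11°; wrapped into (−180°, 180°]: -33.89°.
Δφ = -57.78 − -63.77 = 5.99°.
a = sin²(Δφ/2) + cos φ₁ · cos φ₂ · sin²(Δλ/2) = 0.022747.
c = 2·atan2(√a, √(1−a)) = 0.30280 rad → d = 6371·c ≈ 1929.13 km.

1929 km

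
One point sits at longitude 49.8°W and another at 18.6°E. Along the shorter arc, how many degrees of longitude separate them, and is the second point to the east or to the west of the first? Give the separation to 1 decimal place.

Raw difference: 18.6 − -49.8 = 68.4°.
Normalise into (−180°, 180°]: 68.4° stays 68.4°.
Positive ⇒ the second point lies to the east; separation 68.4°.

68.4° east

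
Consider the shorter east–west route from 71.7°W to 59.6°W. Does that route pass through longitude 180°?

Signed shortest Δλ = ((-59.6 − -71.7 + 180) mod 360) − 180 = 12.1°.
Going east by 12.1° from -71.7° reaches -59.6° without touching 180°.

No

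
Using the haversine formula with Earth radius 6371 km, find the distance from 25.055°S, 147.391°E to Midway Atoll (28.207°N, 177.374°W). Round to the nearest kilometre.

Δλ = -177.374 − 147.391 = -324.765°; wrapped into (−180°, 180°]: 35.235°.
Δφ = 28.207 − -25.055 = 53.262°.
a = sin²(Δφ/2) + cos φ₁ · cos φ₂ · sin²(Δλ/2) = 0.274051.
c = 2·atan2(√a, √(1−a)) = 1.10190 rad → d = 6371·c ≈ 7020.23 km.

7020 km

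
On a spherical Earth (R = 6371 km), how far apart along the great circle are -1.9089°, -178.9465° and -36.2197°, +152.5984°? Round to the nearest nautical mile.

2596 nmi

Δλ = 152.5984 − -178.9465 = 331.5449°; wrapped into (−180°, 180°]: -28.4551°.
Δφ = -36.2197 − -1.9089 = -34.3108°.
a = sin²(Δφ/2) + cos φ₁ · cos φ₂ · sin²(Δλ/2) = 0.135709.
c = 2·atan2(√a, √(1−a)) = 0.75455 rad → d = 6371·c ≈ 4807.21 km ≈ 2595.69 nmi.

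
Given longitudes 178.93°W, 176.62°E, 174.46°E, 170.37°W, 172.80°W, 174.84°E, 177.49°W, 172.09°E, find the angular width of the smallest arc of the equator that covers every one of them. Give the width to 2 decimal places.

17.54°

Sort the longitudes: -178.93°, -177.49°, -172.80°, -170.37°, +172.09°, +174.46°, +174.84°, +176.62°.
Eastward gaps between consecutive values (wrapping around): 1.44°, 4.69°, 2.43°, 342.46°, 2.37°, 0.38°, 1.78°, 4.45°.
Largest gap = 342.46° ⇒ minimal covering band is its complement: 360° − 342.46° = 17.54°.
Band runs from +172.09° eastward to -170.37°, crossing the antimeridian.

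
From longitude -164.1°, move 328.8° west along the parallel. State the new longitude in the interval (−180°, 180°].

Start at -164.1°; shift −328.8° → -492.9°.
-492.9° lies outside (−180°, 180°]; add 360° → -132.9°.

-132.9°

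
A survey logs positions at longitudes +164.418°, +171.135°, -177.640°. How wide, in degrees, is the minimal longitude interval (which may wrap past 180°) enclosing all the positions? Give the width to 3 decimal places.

Sort the longitudes: -177.640°, +164.418°, +171.135°.
Eastward gaps between consecutive values (wrapping around): 342.058°, 6.717°, 11.225°.
Largest gap = 342.058° ⇒ minimal covering band is its complement: 360° − 342.058° = 17.942°.
Band runs from +164.418° eastward to -177.640°, crossing the antimeridian.

17.942°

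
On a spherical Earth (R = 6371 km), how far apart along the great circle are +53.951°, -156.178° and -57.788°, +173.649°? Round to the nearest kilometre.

12719 km

Δλ = 173.649 − -156.178 = 329.827°; wrapped into (−180°, 180°]: -30.173°.
Δφ = -57.788 − 53.951 = -111.739°.
a = sin²(Δφ/2) + cos φ₁ · cos φ₂ · sin²(Δλ/2) = 0.706440.
c = 2·atan2(√a, √(1−a)) = 1.99641 rad → d = 6371·c ≈ 12719.13 km.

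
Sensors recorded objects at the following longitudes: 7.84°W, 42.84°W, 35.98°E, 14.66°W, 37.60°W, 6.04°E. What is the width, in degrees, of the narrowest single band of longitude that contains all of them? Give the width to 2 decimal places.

Sort the longitudes: -42.84°, -37.60°, -14.66°, -7.84°, +6.04°, +35.98°.
Eastward gaps between consecutive values (wrapping around): 5.24°, 22.94°, 6.82°, 13.88°, 29.94°, 281.18°.
Largest gap = 281.18° ⇒ minimal covering band is its complement: 360° − 281.18° = 78.82°.
Band runs from -42.84° eastward to +35.98°.

78.82°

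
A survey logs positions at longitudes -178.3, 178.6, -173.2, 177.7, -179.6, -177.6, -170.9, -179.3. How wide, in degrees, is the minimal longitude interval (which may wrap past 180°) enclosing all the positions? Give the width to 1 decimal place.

11.4°

Sort the longitudes: -179.6°, -179.3°, -178.3°, -177.6°, -173.2°, -170.9°, +177.7°, +178.6°.
Eastward gaps between consecutive values (wrapping around): 0.3°, 1.0°, 0.7°, 4.4°, 2.3°, 348.6°, 0.9°, 1.8°.
Largest gap = 348.6° ⇒ minimal covering band is its complement: 360° − 348.6° = 11.4°.
Band runs from +177.7° eastward to -170.9°, crossing the antimeridian.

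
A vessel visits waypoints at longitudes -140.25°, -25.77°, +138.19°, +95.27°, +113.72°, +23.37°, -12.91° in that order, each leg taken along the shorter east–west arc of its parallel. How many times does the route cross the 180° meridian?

0

Leg 1: -140.25° → -25.77°, shortest Δλ = 114.48° (east) — does not cross 180°.
Leg 2: -25.77° → +138.19°, shortest Δλ = 163.96° (east) — does not cross 180°.
Leg 3: +138.19° → +95.27°, shortest Δλ = -42.92° (west) — does not cross 180°.
Leg 4: +95.27° → +113.72°, shortest Δλ = 18.45° (east) — does not cross 180°.
Leg 5: +113.72° → +23.37°, shortest Δλ = -90.35° (west) — does not cross 180°.
Leg 6: +23.37° → -12.91°, shortest Δλ = -36.28° (west) — does not cross 180°.
Total crossings: 0.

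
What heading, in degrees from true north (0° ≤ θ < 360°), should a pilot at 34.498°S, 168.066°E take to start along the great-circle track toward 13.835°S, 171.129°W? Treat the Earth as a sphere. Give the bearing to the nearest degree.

Δλ = -171.129 − 168.066 = -339.195°; wrapped into (−180°, 180°]: 20.805°.
θ = atan2( sin Δλ · cos φ₂ , cos φ₁ · sin φ₂ − sin φ₁ · cos φ₂ · cos Δλ )
  = atan2(0.34488, 0.31701) = 47.411° → normalised to [0°, 360°): 47.411°.

47°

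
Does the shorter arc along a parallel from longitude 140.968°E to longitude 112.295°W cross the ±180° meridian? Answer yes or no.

Naïve |-112.295 − 140.968| = 253.263° > 180°, so the shorter arc goes the other way round — across 180°.
Signed shortest Δλ = ((-112.295 − 140.968 + 180) mod 360) − 180 = 106.737°.
Going east by 106.737° from +140.968° passes through 180° before reaching -112.295°.

Yes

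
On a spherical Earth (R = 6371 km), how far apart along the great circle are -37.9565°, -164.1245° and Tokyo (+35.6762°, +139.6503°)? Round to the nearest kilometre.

10024 km

Δλ = 139.6503 − -164.1245 = 303.7748°; wrapped into (−180°, 180°]: -56.2252°.
Δφ = 35.6762 − -37.9565 = 73.6327°.
a = sin²(Δφ/2) + cos φ₁ · cos φ₂ · sin²(Δλ/2) = 0.501317.
c = 2·atan2(√a, √(1−a)) = 1.57343 rad → d = 6371·c ≈ 10024.32 km.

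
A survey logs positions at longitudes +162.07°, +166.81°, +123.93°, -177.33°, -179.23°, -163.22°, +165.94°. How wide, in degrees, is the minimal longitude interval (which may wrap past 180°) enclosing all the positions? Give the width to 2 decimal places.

Sort the longitudes: -179.23°, -177.33°, -163.22°, +123.93°, +162.07°, +165.94°, +166.81°.
Eastward gaps between consecutive values (wrapping around): 1.90°, 14.11°, 287.15°, 38.14°, 3.87°, 0.87°, 13.96°.
Largest gap = 287.15° ⇒ minimal covering band is its complement: 360° − 287.15° = 72.85°.
Band runs from +123.93° eastward to -163.22°, crossing the antimeridian.

72.85°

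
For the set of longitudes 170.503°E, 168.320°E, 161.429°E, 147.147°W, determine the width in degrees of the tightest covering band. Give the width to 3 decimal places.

Sort the longitudes: -147.147°, +161.429°, +168.320°, +170.503°.
Eastward gaps between consecutive values (wrapping around): 308.576°, 6.891°, 2.183°, 42.350°.
Largest gap = 308.576° ⇒ minimal covering band is its complement: 360° − 308.576° = 51.424°.
Band runs from +161.429° eastward to -147.147°, crossing the antimeridian.

51.424°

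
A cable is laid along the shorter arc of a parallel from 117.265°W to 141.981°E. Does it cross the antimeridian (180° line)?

Yes

Naïve |141.981 − -117.265| = 259.246° > 180°, so the shorter arc goes the other way round — across 180°.
Signed shortest Δλ = ((141.981 − -117.265 + 180) mod 360) − 180 = -100.754°.
Going west by 100.754° from -117.265° passes through 180° before reaching +141.981°.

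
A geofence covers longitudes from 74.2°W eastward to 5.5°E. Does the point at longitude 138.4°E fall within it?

Band width going east from -74.2° to +5.5°: ((5.5 − -74.2) mod 360) = 79.7°.
Offset of +138.4° east of the west edge: ((138.4 − -74.2) mod 360) = 212.6°.
212.6° > 79.7° ⇒ outside.

No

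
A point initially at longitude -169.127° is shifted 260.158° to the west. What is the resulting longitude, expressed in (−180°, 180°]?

-69.285°

Start at -169.127°; shift −260.158° → -429.285°.
-429.285° lies outside (−180°, 180°]; add 360° → -69.285°.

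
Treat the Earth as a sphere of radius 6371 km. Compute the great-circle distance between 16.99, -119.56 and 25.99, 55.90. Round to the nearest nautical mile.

Δλ = 55.90 − -119.56 = 175.46°.
Δφ = 25.99 − 16.99 = 9.00°.
a = sin²(Δφ/2) + cos φ₁ · cos φ₂ · sin²(Δλ/2) = 0.864447.
c = 2·atan2(√a, √(1−a)) = 2.38750 rad → d = 6371·c ≈ 15210.78 km ≈ 8213.16 nmi.

8213 nmi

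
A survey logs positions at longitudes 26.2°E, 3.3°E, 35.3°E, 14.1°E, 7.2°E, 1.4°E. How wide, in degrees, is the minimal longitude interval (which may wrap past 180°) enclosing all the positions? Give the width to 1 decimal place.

33.9°

Sort the longitudes: +1.4°, +3.3°, +7.2°, +14.1°, +26.2°, +35.3°.
Eastward gaps between consecutive values (wrapping around): 1.9°, 3.9°, 6.9°, 12.1°, 9.1°, 326.1°.
Largest gap = 326.1° ⇒ minimal covering band is its complement: 360° − 326.1° = 33.9°.
Band runs from +1.4° eastward to +35.3°.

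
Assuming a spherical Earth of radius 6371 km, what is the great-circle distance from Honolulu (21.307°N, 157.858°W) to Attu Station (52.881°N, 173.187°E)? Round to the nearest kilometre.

4290 km

Δλ = 173.187 − -157.858 = 331.045°; wrapped into (−180°, 180°]: -28.955°.
Δφ = 52.881 − 21.307 = 31.574°.
a = sin²(Δφ/2) + cos φ₁ · cos φ₂ · sin²(Δλ/2) = 0.109157.
c = 2·atan2(√a, √(1−a)) = 0.67343 rad → d = 6371·c ≈ 4290.42 km.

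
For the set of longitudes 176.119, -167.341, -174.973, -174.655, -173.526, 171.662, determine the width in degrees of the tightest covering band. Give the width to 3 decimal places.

Sort the longitudes: -174.973°, -174.655°, -173.526°, -167.341°, +171.662°, +176.119°.
Eastward gaps between consecutive values (wrapping around): 0.318°, 1.129°, 6.185°, 339.003°, 4.457°, 8.908°.
Largest gap = 339.003° ⇒ minimal covering band is its complement: 360° − 339.003° = 20.997°.
Band runs from +171.662° eastward to -167.341°, crossing the antimeridian.

20.997°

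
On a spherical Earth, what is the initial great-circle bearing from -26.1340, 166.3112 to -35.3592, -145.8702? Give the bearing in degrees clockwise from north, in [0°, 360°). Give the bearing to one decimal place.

Δλ = -145.8702 − 166.3112 = -312.1814°; wrapped into (−180°, 180°]: 47.8186°.
θ = atan2( sin Δλ · cos φ₂ , cos φ₁ · sin φ₂ − sin φ₁ · cos φ₂ · cos Δλ )
  = atan2(0.60433, -0.27833) = 114.729° → normalised to [0°, 360°): 114.729°.

114.7°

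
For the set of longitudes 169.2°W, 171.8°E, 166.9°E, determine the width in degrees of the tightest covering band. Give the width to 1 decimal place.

Sort the longitudes: -169.2°, +166.9°, +171.8°.
Eastward gaps between consecutive values (wrapping around): 336.1°, 4.9°, 19.0°.
Largest gap = 336.1° ⇒ minimal covering band is its complement: 360° − 336.1° = 23.9°.
Band runs from +166.9° eastward to -169.2°, crossing the antimeridian.

23.9°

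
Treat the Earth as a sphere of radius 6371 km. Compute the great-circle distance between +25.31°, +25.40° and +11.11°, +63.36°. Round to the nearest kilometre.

Δλ = 63.36 − 25.40 = 37.96°.
Δφ = 11.11 − 25.31 = -14.20°.
a = sin²(Δφ/2) + cos φ₁ · cos φ₂ · sin²(Δλ/2) = 0.109111.
c = 2·atan2(√a, √(1−a)) = 0.67328 rad → d = 6371·c ≈ 4289.49 km.

4289 km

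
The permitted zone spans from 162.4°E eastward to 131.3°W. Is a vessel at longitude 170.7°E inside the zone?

Band width going east from +162.4° to -131.3°: ((-131.3 − 162.4) mod 360) = 66.3°.
Offset of +170.7° east of the west edge: ((170.7 − 162.4) mod 360) = 8.3°.
8.3° ≤ 66.3° ⇒ inside.

Yes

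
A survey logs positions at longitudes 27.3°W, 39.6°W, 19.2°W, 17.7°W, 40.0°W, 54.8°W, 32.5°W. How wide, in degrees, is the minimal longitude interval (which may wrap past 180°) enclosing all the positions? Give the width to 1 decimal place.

37.1°

Sort the longitudes: -54.8°, -40.0°, -39.6°, -32.5°, -27.3°, -19.2°, -17.7°.
Eastward gaps between consecutive values (wrapping around): 14.8°, 0.4°, 7.1°, 5.2°, 8.1°, 1.5°, 322.9°.
Largest gap = 322.9° ⇒ minimal covering band is its complement: 360° − 322.9° = 37.1°.
Band runs from -54.8° eastward to -17.7°.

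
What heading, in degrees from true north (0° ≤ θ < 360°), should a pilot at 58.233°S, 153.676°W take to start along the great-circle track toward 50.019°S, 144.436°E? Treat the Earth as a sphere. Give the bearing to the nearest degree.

Δλ = 144.436 − -153.676 = 298.112°; wrapped into (−180°, 180°]: -61.888°.
θ = atan2( sin Δλ · cos φ₂ , cos φ₁ · sin φ₂ − sin φ₁ · cos φ₂ · cos Δλ )
  = atan2(-0.56673, -0.14600) = -104.447° → normalised to [0°, 360°): 255.553°.

256°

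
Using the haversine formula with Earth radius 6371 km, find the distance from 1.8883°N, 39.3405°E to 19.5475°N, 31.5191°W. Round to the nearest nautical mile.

Δλ = -31.5191 − 39.3405 = -70.8596°.
Δφ = 19.5475 − 1.8883 = 17.6592°.
a = sin²(Δφ/2) + cos φ₁ · cos φ₂ · sin²(Δλ/2) = 0.340078.
c = 2·atan2(√a, √(1−a)) = 1.24523 rad → d = 6371·c ≈ 7933.37 km ≈ 4283.68 nmi.

4284 nmi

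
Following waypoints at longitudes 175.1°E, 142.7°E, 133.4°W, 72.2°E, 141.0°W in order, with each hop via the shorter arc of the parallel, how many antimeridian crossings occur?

Leg 1: +175.1° → +142.7°, shortest Δλ = -32.4° (west) — does not cross 180°.
Leg 2: +142.7° → -133.4°, shortest Δλ = 83.9° (east) — crosses 180°.
Leg 3: -133.4° → +72.2°, shortest Δλ = -154.4° (west) — crosses 180°.
Leg 4: +72.2° → -141.0°, shortest Δλ = 146.8° (east) — crosses 180°.
Total crossings: 3.

3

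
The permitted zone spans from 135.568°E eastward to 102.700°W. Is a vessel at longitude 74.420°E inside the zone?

Band width going east from +135.568° to -102.700°: ((-102.700 − 135.568) mod 360) = 121.732°.
Offset of +74.420° east of the west edge: ((74.420 − 135.568) mod 360) = 298.852°.
298.852° > 121.732° ⇒ outside.

No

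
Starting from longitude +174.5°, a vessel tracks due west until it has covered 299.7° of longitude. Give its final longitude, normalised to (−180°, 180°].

-125.2°

Start at +174.5°; shift −299.7° → -125.2°.
-125.2° already lies in (−180°, 180°].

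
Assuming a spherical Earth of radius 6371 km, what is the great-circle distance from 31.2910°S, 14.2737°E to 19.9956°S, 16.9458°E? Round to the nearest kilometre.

1284 km

Δλ = 16.9458 − 14.2737 = 2.6721°.
Δφ = -19.9956 − -31.2910 = 11.2954°.
a = sin²(Δφ/2) + cos φ₁ · cos φ₂ · sin²(Δλ/2) = 0.010121.
c = 2·atan2(√a, √(1−a)) = 0.20155 rad → d = 6371·c ≈ 1284.08 km.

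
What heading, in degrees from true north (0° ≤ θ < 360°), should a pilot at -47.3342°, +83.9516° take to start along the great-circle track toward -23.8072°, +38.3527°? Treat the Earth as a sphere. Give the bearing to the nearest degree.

Δλ = 38.3527 − 83.9516 = -45.5989°.
θ = atan2( sin Δλ · cos φ₂ , cos φ₁ · sin φ₂ − sin φ₁ · cos φ₂ · cos Δλ )
  = atan2(-0.65367, 0.19714) = -73.217° → normalised to [0°, 360°): 286.783°.

287°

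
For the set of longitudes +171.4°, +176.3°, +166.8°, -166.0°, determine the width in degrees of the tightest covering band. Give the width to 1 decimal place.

Sort the longitudes: -166.0°, +166.8°, +171.4°, +176.3°.
Eastward gaps between consecutive values (wrapping around): 332.8°, 4.6°, 4.9°, 17.7°.
Largest gap = 332.8° ⇒ minimal covering band is its complement: 360° − 332.8° = 27.2°.
Band runs from +166.8° eastward to -166.0°, crossing the antimeridian.

27.2°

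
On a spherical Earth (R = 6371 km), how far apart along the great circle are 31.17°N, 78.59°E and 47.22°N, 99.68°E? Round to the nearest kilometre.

2531 km

Δλ = 99.68 − 78.59 = 21.09°.
Δφ = 47.22 − 31.17 = 16.05°.
a = sin²(Δφ/2) + cos φ₁ · cos φ₂ · sin²(Δλ/2) = 0.038953.
c = 2·atan2(√a, √(1−a)) = 0.39734 rad → d = 6371·c ≈ 2531.44 km.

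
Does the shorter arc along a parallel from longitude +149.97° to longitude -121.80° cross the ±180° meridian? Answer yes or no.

Yes

Naïve |-121.80 − 149.97| = 271.77° > 180°, so the shorter arc goes the other way round — across 180°.
Signed shortest Δλ = ((-121.80 − 149.97 + 180) mod 360) − 180 = 88.23°.
Going east by 88.23° from +149.97° passes through 180° before reaching -121.80°.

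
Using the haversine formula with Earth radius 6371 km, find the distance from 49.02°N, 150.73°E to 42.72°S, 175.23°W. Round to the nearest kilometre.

Δλ = -175.23 − 150.73 = -325.96°; wrapped into (−180°, 180°]: 34.04°.
Δφ = -42.72 − 49.02 = -91.74°.
a = sin²(Δφ/2) + cos φ₁ · cos φ₂ · sin²(Δλ/2) = 0.556461.
c = 2·atan2(√a, √(1−a)) = 1.68396 rad → d = 6371·c ≈ 10728.51 km.

10729 km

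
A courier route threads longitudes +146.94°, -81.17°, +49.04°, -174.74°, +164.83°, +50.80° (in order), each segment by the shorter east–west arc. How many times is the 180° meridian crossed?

Leg 1: +146.94° → -81.17°, shortest Δλ = 131.89° (east) — crosses 180°.
Leg 2: -81.17° → +49.04°, shortest Δλ = 130.21° (east) — does not cross 180°.
Leg 3: +49.04° → -174.74°, shortest Δλ = 136.22° (east) — crosses 180°.
Leg 4: -174.74° → +164.83°, shortest Δλ = -20.43° (west) — crosses 180°.
Leg 5: +164.83° → +50.80°, shortest Δλ = -114.03° (west) — does not cross 180°.
Total crossings: 3.

3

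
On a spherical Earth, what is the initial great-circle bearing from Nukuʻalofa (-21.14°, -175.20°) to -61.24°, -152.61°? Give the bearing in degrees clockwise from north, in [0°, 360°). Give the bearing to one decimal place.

Δλ = -152.61 − -175.20 = 22.59°.
θ = atan2( sin Δλ · cos φ₂ , cos φ₁ · sin φ₂ − sin φ₁ · cos φ₂ · cos Δλ )
  = atan2(0.18482, -0.65744) = 164.298° → normalised to [0°, 360°): 164.298°.

164.3°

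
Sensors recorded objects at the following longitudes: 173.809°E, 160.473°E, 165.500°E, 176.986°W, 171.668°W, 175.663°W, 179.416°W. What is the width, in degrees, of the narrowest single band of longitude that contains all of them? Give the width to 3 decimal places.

27.859°

Sort the longitudes: -179.416°, -176.986°, -175.663°, -171.668°, +160.473°, +165.500°, +173.809°.
Eastward gaps between consecutive values (wrapping around): 2.430°, 1.323°, 3.995°, 332.141°, 5.027°, 8.309°, 6.775°.
Largest gap = 332.141° ⇒ minimal covering band is its complement: 360° − 332.141° = 27.859°.
Band runs from +160.473° eastward to -171.668°, crossing the antimeridian.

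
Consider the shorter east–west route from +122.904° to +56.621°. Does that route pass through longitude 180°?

No

Signed shortest Δλ = ((56.621 − 122.904 + 180) mod 360) − 180 = -66.283°.
Going west by 66.283° from +122.904° reaches +56.621° without touching 180°.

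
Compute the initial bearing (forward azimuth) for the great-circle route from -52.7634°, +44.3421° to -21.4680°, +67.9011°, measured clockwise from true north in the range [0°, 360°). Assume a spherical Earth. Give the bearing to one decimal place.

39.1°

Δλ = 67.9011 − 44.3421 = 23.5590°.
θ = atan2( sin Δλ · cos φ₂ , cos φ₁ · sin φ₂ − sin φ₁ · cos φ₂ · cos Δλ )
  = atan2(0.37196, 0.45770) = 39.100° → normalised to [0°, 360°): 39.100°.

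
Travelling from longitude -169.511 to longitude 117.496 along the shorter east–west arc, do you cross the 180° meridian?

Naïve |117.496 − -169.511| = 287.007° > 180°, so the shorter arc goes the other way round — across 180°.
Signed shortest Δλ = ((117.496 − -169.511 + 180) mod 360) − 180 = -72.993°.
Going west by 72.993° from -169.511° passes through 180° before reaching +117.496°.

Yes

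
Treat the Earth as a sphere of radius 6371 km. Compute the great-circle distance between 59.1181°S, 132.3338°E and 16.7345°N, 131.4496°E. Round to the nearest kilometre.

Δλ = 131.4496 − 132.3338 = -0.8842°.
Δφ = 16.7345 − -59.1181 = 75.8526°.
a = sin²(Δφ/2) + cos φ₁ · cos φ₂ · sin²(Δλ/2) = 0.377821.
c = 2·atan2(√a, √(1−a)) = 1.32394 rad → d = 6371·c ≈ 8434.81 km.

8435 km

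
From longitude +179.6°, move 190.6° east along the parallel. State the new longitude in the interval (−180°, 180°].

Start at +179.6°; shift +190.6° → +370.2°.
+370.2° lies outside (−180°, 180°]; subtract 360° → +10.2°.

+10.2°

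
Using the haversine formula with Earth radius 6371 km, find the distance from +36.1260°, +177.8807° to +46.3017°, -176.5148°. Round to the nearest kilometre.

Δλ = -176.5148 − 177.8807 = -354.3955°; wrapped into (−180°, 180°]: 5.6045°.
Δφ = 46.3017 − 36.1260 = 10.1757°.
a = sin²(Δφ/2) + cos φ₁ · cos φ₂ · sin²(Δλ/2) = 0.009198.
c = 2·atan2(√a, √(1−a)) = 0.19211 rad → d = 6371·c ≈ 1223.95 km.

1224 km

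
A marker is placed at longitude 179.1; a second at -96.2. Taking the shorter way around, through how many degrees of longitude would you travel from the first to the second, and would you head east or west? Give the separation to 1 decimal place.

Raw difference: -96.2 − 179.1 = -275.3°.
Normalise into (−180°, 180°]: -275.3° + 360° = 84.7°.
Positive ⇒ the second point lies to the east; separation 84.7°.

84.7° east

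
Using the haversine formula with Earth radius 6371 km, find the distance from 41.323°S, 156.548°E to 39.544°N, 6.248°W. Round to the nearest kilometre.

18548 km

Δλ = -6.248 − 156.548 = -162.796°.
Δφ = 39.544 − -41.323 = 80.867°.
a = sin²(Δφ/2) + cos φ₁ · cos φ₂ · sin²(Δλ/2) = 0.986803.
c = 2·atan2(√a, √(1−a)) = 2.91133 rad → d = 6371·c ≈ 18548.09 km.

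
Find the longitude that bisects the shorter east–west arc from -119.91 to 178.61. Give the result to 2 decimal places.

Signed shortest Δλ from -119.91° to +178.61° is -61.48°.
Midpoint longitude = -119.91° + (-61.48°)/2 = -119.91° − 30.74° = -150.65°.
(The naïve average (-119.91 + +178.61)/2 = 29.35° is on the wrong side of the globe.)

-150.65°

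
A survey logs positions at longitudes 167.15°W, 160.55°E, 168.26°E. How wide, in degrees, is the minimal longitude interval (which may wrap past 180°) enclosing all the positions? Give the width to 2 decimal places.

32.30°

Sort the longitudes: -167.15°, +160.55°, +168.26°.
Eastward gaps between consecutive values (wrapping around): 327.70°, 7.71°, 24.59°.
Largest gap = 327.70° ⇒ minimal covering band is its complement: 360° − 327.70° = 32.30°.
Band runs from +160.55° eastward to -167.15°, crossing the antimeridian.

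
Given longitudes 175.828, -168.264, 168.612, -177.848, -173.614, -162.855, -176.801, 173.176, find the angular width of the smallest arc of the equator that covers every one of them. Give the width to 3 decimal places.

28.533°

Sort the longitudes: -177.848°, -176.801°, -173.614°, -168.264°, -162.855°, +168.612°, +173.176°, +175.828°.
Eastward gaps between consecutive values (wrapping around): 1.047°, 3.187°, 5.350°, 5.409°, 331.467°, 4.564°, 2.652°, 6.324°.
Largest gap = 331.467° ⇒ minimal covering band is its complement: 360° − 331.467° = 28.533°.
Band runs from +168.612° eastward to -162.855°, crossing the antimeridian.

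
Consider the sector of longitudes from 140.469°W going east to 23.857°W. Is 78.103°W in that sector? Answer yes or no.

Yes

Band width going east from -140.469° to -23.857°: ((-23.857 − -140.469) mod 360) = 116.612°.
Offset of -78.103° east of the west edge: ((-78.103 − -140.469) mod 360) = 62.366°.
62.366° ≤ 116.612° ⇒ inside.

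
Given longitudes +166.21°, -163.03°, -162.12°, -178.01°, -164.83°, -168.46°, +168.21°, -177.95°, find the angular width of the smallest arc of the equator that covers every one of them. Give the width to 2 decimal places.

31.67°

Sort the longitudes: -178.01°, -177.95°, -168.46°, -164.83°, -163.03°, -162.12°, +166.21°, +168.21°.
Eastward gaps between consecutive values (wrapping around): 0.06°, 9.49°, 3.63°, 1.80°, 0.91°, 328.33°, 2.00°, 13.78°.
Largest gap = 328.33° ⇒ minimal covering band is its complement: 360° − 328.33° = 31.67°.
Band runs from +166.21° eastward to -162.12°, crossing the antimeridian.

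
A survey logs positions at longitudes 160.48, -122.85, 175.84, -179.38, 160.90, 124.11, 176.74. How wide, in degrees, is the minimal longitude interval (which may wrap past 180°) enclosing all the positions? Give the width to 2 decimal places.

113.04°

Sort the longitudes: -179.38°, -122.85°, +124.11°, +160.48°, +160.90°, +175.84°, +176.74°.
Eastward gaps between consecutive values (wrapping around): 56.53°, 246.96°, 36.37°, 0.42°, 14.94°, 0.90°, 3.88°.
Largest gap = 246.96° ⇒ minimal covering band is its complement: 360° − 246.96° = 113.04°.
Band runs from +124.11° eastward to -122.85°, crossing the antimeridian.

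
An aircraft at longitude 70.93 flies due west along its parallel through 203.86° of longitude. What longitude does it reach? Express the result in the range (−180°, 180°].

Start at +70.93°; shift −203.86° → -132.93°.
-132.93° already lies in (−180°, 180°].

-132.93°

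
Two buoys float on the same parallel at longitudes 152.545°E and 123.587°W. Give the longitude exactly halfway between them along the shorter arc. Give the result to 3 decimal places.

165.521°W

Signed shortest Δλ from +152.545° to -123.587° is +83.868°.
Midpoint longitude = +152.545° + (+83.868°)/2 = +152.545° + 41.934° = +194.479°.
Normalise into (−180°, 180°]: -165.521°.
(The naïve average (+152.545 + -123.587)/2 = 14.479° is on the wrong side of the globe.)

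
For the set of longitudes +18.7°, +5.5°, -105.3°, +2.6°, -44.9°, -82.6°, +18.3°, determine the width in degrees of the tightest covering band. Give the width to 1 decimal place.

124.0°

Sort the longitudes: -105.3°, -82.6°, -44.9°, +2.6°, +5.5°, +18.3°, +18.7°.
Eastward gaps between consecutive values (wrapping around): 22.7°, 37.7°, 47.5°, 2.9°, 12.8°, 0.4°, 236.0°.
Largest gap = 236.0° ⇒ minimal covering band is its complement: 360° − 236.0° = 124.0°.
Band runs from -105.3° eastward to +18.7°.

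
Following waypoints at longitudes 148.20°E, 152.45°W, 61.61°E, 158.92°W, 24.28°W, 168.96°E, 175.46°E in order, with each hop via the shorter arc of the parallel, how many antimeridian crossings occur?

4

Leg 1: +148.20° → -152.45°, shortest Δλ = 59.35° (east) — crosses 180°.
Leg 2: -152.45° → +61.61°, shortest Δλ = -145.94° (west) — crosses 180°.
Leg 3: +61.61° → -158.92°, shortest Δλ = 139.47° (east) — crosses 180°.
Leg 4: -158.92° → -24.28°, shortest Δλ = 134.64° (east) — does not cross 180°.
Leg 5: -24.28° → +168.96°, shortest Δλ = -166.76° (west) — crosses 180°.
Leg 6: +168.96° → +175.46°, shortest Δλ = 6.5° (east) — does not cross 180°.
Total crossings: 4.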